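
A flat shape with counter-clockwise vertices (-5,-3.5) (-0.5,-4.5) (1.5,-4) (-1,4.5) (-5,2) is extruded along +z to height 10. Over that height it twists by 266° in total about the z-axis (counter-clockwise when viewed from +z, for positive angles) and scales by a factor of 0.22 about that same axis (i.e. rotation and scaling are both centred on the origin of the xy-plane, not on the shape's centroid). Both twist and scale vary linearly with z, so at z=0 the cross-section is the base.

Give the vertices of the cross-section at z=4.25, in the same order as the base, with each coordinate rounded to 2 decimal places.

Cross-section at z=4.25: (3.46,-2.16) (2.90,0.87) (2.07,1.97) (-2.51,-1.79) (0.08,-3.60)

t = z/height = 4.25/10 = 0.425
s = 1 + (scale-1)·z/height = 1 + (0.22-1)·4.25/10 = 0.668500
θ = twist·z/height = 266°·4.25/10 = 113.0500° = 1.973095 rad
cos θ = -0.391534, sin θ = 0.920164 (intermediates below are computed at full precision and shown rounded to 5 d.p.)
v1: (-5,-3.5) → rotate → (5.17824,-3.23045) → ×s → (3.46166,-2.15955) → (3.46,-2.16)
v2: (-0.5,-4.5) → rotate → (4.33650,1.30182) → ×s → (2.89895,0.87027) → (2.90,0.87)
v3: (1.5,-4) → rotate → (3.09335,2.94638) → ×s → (2.06791,1.96966) → (2.07,1.97)
v4: (-1,4.5) → rotate → (-3.74920,-2.68207) → ×s → (-2.50634,-1.79296) → (-2.51,-1.79)
v5: (-5,2) → rotate → (0.11734,-5.38389) → ×s → (0.07844,-3.59913) → (0.08,-3.60)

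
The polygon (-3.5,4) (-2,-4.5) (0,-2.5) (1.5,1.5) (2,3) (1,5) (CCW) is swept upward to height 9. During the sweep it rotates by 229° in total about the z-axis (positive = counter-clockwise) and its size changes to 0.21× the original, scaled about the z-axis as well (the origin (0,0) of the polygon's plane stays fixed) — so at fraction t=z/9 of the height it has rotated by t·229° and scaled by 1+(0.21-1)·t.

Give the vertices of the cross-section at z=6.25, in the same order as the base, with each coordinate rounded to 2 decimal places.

t = z/height = 6.25/9 = 0.694444
s = 1 + (scale-1)·z/height = 1 + (0.21-1)·6.25/9 = 0.451389
θ = twist·z/height = 229°·6.25/9 = 159.0278° = 2.775558 rad
cos θ = -0.933754, sin θ = 0.357915 (intermediates below are computed at full precision and shown rounded to 5 d.p.)
v1: (-3.5,4) → rotate → (1.83648,-4.98772) → ×s → (0.82897,-2.25140) → (0.83,-2.25)
v2: (-2,-4.5) → rotate → (3.47813,3.48606) → ×s → (1.56999,1.57357) → (1.57,1.57)
v3: (0,-2.5) → rotate → (0.89479,2.33439) → ×s → (0.40390,1.05372) → (0.40,1.05)
v4: (1.5,1.5) → rotate → (-1.93750,-0.86376) → ×s → (-0.87457,-0.38989) → (-0.87,-0.39)
v5: (2,3) → rotate → (-2.94125,-2.08543) → ×s → (-1.32765,-0.94134) → (-1.33,-0.94)
v6: (1,5) → rotate → (-2.72333,-4.31085) → ×s → (-1.22928,-1.94587) → (-1.23,-1.95)

Cross-section at z=6.25: (0.83,-2.25) (1.57,1.57) (0.40,1.05) (-0.87,-0.39) (-1.33,-0.94) (-1.23,-1.95)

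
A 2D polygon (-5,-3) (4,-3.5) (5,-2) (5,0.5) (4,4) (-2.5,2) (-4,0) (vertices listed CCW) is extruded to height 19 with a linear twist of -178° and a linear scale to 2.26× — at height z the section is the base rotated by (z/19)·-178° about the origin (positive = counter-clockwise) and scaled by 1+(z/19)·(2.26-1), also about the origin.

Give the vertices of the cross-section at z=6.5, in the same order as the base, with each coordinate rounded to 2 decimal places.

t = z/height = 6.5/19 = 0.342105
s = 1 + (scale-1)·z/height = 1 + (2.26-1)·6.5/19 = 1.431053
θ = twist·z/height = -178°·6.5/19 = -60.8947° = -1.062814 rad
cos θ = 0.486416, sin θ = -0.873728 (intermediates below are computed at full precision and shown rounded to 5 d.p.)
v1: (-5,-3) → rotate → (-5.05326,2.90939) → ×s → (-7.23148,4.16349) → (-7.23,4.16)
v2: (4,-3.5) → rotate → (-1.11238,-5.19736) → ×s → (-1.59188,-7.43770) → (-1.59,-7.44)
v3: (5,-2) → rotate → (0.68462,-5.34147) → ×s → (0.97973,-7.64392) → (0.98,-7.64)
v4: (5,0.5) → rotate → (2.86894,-4.12543) → ×s → (4.10561,-5.90371) → (4.11,-5.90)
v5: (4,4) → rotate → (5.44057,-1.54925) → ×s → (7.78575,-2.21705) → (7.79,-2.22)
v6: (-2.5,2) → rotate → (0.53142,3.15715) → ×s → (0.76048,4.51805) → (0.76,4.52)
v7: (-4,0) → rotate → (-1.94566,3.49491) → ×s → (-2.78435,5.00140) → (-2.78,5.00)

Cross-section at z=6.5: (-7.23,4.16) (-1.59,-7.44) (0.98,-7.64) (4.11,-5.90) (7.79,-2.22) (0.76,4.52) (-2.78,5.00)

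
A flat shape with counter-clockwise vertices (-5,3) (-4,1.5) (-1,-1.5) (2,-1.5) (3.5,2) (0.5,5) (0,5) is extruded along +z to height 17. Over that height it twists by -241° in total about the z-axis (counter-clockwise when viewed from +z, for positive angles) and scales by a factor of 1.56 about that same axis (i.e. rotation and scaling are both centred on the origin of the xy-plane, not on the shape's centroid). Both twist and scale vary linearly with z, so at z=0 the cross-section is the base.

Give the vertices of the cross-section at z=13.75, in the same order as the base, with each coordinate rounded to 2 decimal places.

t = z/height = 13.75/17 = 0.808824
s = 1 + (scale-1)·z/height = 1 + (1.56-1)·13.75/17 = 1.452941
θ = twist·z/height = -241°·13.75/17 = -194.9265° = -3.402109 rad
cos θ = -0.966257, sin θ = 0.257579 (intermediates below are computed at full precision and shown rounded to 5 d.p.)
v1: (-5,3) → rotate → (4.05855,-4.18667) → ×s → (5.89683,-6.08298) → (5.90,-6.08)
v2: (-4,1.5) → rotate → (3.47866,-2.47970) → ×s → (5.05429,-3.60286) → (5.05,-3.60)
v3: (-1,-1.5) → rotate → (1.35263,1.19181) → ×s → (1.96529,1.73162) → (1.97,1.73)
v4: (2,-1.5) → rotate → (-1.54615,1.96454) → ×s → (-2.24646,2.85437) → (-2.25,2.85)
v5: (3.5,2) → rotate → (-3.89706,-1.03099) → ×s → (-5.66220,-1.49796) → (-5.66,-1.50)
v6: (0.5,5) → rotate → (-1.77102,-4.70250) → ×s → (-2.57319,-6.83245) → (-2.57,-6.83)
v7: (0,5) → rotate → (-1.28790,-4.83129) → ×s → (-1.87124,-7.01957) → (-1.87,-7.02)

Cross-section at z=13.75: (5.90,-6.08) (5.05,-3.60) (1.97,1.73) (-2.25,2.85) (-5.66,-1.50) (-2.57,-6.83) (-1.87,-7.02)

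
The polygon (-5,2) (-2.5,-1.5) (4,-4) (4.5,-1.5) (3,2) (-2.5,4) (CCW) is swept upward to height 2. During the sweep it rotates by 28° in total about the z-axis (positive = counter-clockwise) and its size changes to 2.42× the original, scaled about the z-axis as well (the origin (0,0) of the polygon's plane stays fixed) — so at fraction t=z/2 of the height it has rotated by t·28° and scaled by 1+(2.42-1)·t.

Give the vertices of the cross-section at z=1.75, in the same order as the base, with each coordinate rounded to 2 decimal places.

t = z/height = 1.75/2 = 0.875
s = 1 + (scale-1)·z/height = 1 + (2.42-1)·1.75/2 = 2.242500
θ = twist·z/height = 28°·1.75/2 = 24.5000° = 0.427606 rad
cos θ = 0.909961, sin θ = 0.414693 (intermediates below are computed at full precision and shown rounded to 5 d.p.)
v1: (-5,2) → rotate → (-5.37919,-0.25354) → ×s → (-12.06284,-0.56857) → (-12.06,-0.57)
v2: (-2.5,-1.5) → rotate → (-1.65286,-2.40168) → ×s → (-3.70655,-5.38576) → (-3.71,-5.39)
v3: (4,-4) → rotate → (5.29862,-1.98107) → ×s → (11.88215,-4.44255) → (11.88,-4.44)
v4: (4.5,-1.5) → rotate → (4.71687,0.50118) → ×s → (10.57757,1.12389) → (10.58,1.12)
v5: (3,2) → rotate → (1.90050,3.06400) → ×s → (4.26187,6.87103) → (4.26,6.87)
v6: (-2.5,4) → rotate → (-3.93368,2.60311) → ×s → (-8.82127,5.83748) → (-8.82,5.84)

Cross-section at z=1.75: (-12.06,-0.57) (-3.71,-5.39) (11.88,-4.44) (10.58,1.12) (4.26,6.87) (-8.82,5.84)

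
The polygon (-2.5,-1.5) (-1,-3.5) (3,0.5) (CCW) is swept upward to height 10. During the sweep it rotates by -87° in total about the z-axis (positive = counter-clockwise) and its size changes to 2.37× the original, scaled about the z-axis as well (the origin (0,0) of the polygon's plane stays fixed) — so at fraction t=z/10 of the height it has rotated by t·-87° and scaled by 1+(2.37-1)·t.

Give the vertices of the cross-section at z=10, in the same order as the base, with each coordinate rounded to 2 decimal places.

Cross-section at z=10: (-3.86,5.73) (-8.41,1.93) (1.56,-7.04)

t = z/height = 10/10 = 1
s = 1 + (scale-1)·z/height = 1 + (2.37-1)·10/10 = 2.370000
θ = twist·z/height = -87°·10/10 = -87.0000° = -1.518436 rad
cos θ = 0.052336, sin θ = -0.998630 (intermediates below are computed at full precision and shown rounded to 5 d.p.)
v1: (-2.5,-1.5) → rotate → (-1.62878,2.41807) → ×s → (-3.86022,5.73083) → (-3.86,5.73)
v2: (-1,-3.5) → rotate → (-3.54754,0.81545) → ×s → (-8.40767,1.93263) → (-8.41,1.93)
v3: (3,0.5) → rotate → (0.65632,-2.96972) → ×s → (1.55548,-7.03824) → (1.56,-7.04)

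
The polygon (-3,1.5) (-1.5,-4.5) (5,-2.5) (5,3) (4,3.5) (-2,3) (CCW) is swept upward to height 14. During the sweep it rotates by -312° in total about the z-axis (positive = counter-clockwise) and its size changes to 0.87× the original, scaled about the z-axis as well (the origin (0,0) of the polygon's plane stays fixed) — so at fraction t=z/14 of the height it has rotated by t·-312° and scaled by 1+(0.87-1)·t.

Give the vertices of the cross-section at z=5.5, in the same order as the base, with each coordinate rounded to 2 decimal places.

Cross-section at z=5.5: (2.73,1.63) (-2.83,3.50) (-4.55,-2.72) (-0.16,-5.53) (0.76,-4.99) (3.42,0.07)

t = z/height = 5.5/14 = 0.392857
s = 1 + (scale-1)·z/height = 1 + (0.87-1)·5.5/14 = 0.948929
θ = twist·z/height = -312°·5.5/14 = -122.5714° = -2.139275 rad
cos θ = -0.538351, sin θ = -0.842721 (intermediates below are computed at full precision and shown rounded to 5 d.p.)
v1: (-3,1.5) → rotate → (2.87913,1.72064) → ×s → (2.73209,1.63276) → (2.73,1.63)
v2: (-1.5,-4.5) → rotate → (-2.98472,3.68666) → ×s → (-2.83228,3.49838) → (-2.83,3.50)
v3: (5,-2.5) → rotate → (-4.79856,-2.86773) → ×s → (-4.55349,-2.72127) → (-4.55,-2.72)
v4: (5,3) → rotate → (-0.16359,-5.82866) → ×s → (-0.15524,-5.53098) → (-0.16,-5.53)
v5: (4,3.5) → rotate → (0.79612,-5.25511) → ×s → (0.75546,-4.98672) → (0.76,-4.99)
v6: (-2,3) → rotate → (3.60486,0.07039) → ×s → (3.42076,0.06680) → (3.42,0.07)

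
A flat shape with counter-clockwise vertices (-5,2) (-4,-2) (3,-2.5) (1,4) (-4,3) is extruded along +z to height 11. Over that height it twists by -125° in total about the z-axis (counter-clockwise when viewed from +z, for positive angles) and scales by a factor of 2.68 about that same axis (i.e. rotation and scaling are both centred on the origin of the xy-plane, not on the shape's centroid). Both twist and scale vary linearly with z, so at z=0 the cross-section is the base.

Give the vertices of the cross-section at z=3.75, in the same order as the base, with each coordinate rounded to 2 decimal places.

Cross-section at z=3.75: (-3.66,7.64) (-6.76,1.94) (0.81,-6.09) (5.42,3.56) (-1.44,7.73)

t = z/height = 3.75/11 = 0.340909
s = 1 + (scale-1)·z/height = 1 + (2.68-1)·3.75/11 = 1.572727
θ = twist·z/height = -125°·3.75/11 = -42.6136° = -0.743748 rad
cos θ = 0.735936, sin θ = -0.677051 (intermediates below are computed at full precision and shown rounded to 5 d.p.)
v1: (-5,2) → rotate → (-2.32558,4.85713) → ×s → (-3.65750,7.63894) → (-3.66,7.64)
v2: (-4,-2) → rotate → (-4.29785,1.23633) → ×s → (-6.75934,1.94441) → (-6.76,1.94)
v3: (3,-2.5) → rotate → (0.51518,-3.87099) → ×s → (0.81024,-6.08802) → (0.81,-6.09)
v4: (1,4) → rotate → (3.44414,2.26669) → ×s → (5.41669,3.56489) → (5.42,3.56)
v5: (-4,3) → rotate → (-0.91259,4.91601) → ×s → (-1.43526,7.73155) → (-1.44,7.73)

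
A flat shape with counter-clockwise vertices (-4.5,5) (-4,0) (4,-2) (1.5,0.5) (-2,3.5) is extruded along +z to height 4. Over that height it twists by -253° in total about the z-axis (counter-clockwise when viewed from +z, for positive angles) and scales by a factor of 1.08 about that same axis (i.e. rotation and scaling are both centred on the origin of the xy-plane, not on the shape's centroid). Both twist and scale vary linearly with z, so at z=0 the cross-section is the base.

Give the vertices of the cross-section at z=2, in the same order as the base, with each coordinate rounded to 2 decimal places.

t = z/height = 2/4 = 0.5
s = 1 + (scale-1)·z/height = 1 + (1.08-1)·2/4 = 1.040000
θ = twist·z/height = -253°·2/4 = -126.5000° = -2.207842 rad
cos θ = -0.594823, sin θ = -0.803857 (intermediates below are computed at full precision and shown rounded to 5 d.p.)
v1: (-4.5,5) → rotate → (6.69599,0.64324) → ×s → (6.96383,0.66897) → (6.96,0.67)
v2: (-4,0) → rotate → (2.37929,3.21543) → ×s → (2.47446,3.34404) → (2.47,3.34)
v3: (4,-2) → rotate → (-3.98700,-2.02578) → ×s → (-4.14649,-2.10681) → (-4.15,-2.11)
v4: (1.5,0.5) → rotate → (-0.49031,-1.50320) → ×s → (-0.50992,-1.56332) → (-0.51,-1.56)
v5: (-2,3.5) → rotate → (4.00314,-0.47417) → ×s → (4.16327,-0.49313) → (4.16,-0.49)

Cross-section at z=2: (6.96,0.67) (2.47,3.34) (-4.15,-2.11) (-0.51,-1.56) (4.16,-0.49)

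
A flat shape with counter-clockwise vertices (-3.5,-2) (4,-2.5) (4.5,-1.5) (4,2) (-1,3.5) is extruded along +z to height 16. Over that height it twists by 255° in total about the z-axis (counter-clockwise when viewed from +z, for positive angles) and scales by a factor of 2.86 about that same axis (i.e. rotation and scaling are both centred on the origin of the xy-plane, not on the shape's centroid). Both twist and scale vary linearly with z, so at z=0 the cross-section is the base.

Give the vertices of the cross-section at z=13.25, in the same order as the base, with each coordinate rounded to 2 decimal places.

Cross-section at z=13.25: (4.98,8.95) (-11.98,0.17) (-11.75,-2.66) (-6.06,-9.61) (6.78,-6.29)

t = z/height = 13.25/16 = 0.828125
s = 1 + (scale-1)·z/height = 1 + (2.86-1)·13.25/16 = 2.540313
θ = twist·z/height = 255°·13.25/16 = 211.1719° = 3.685645 rad
cos θ = -0.855618, sin θ = -0.517607 (intermediates below are computed at full precision and shown rounded to 5 d.p.)
v1: (-3.5,-2) → rotate → (1.95945,3.52286) → ×s → (4.97762,8.94917) → (4.98,8.95)
v2: (4,-2.5) → rotate → (-4.71649,0.06862) → ×s → (-11.98136,0.17431) → (-11.98,0.17)
v3: (4.5,-1.5) → rotate → (-4.62669,-1.04580) → ×s → (-11.75325,-2.65667) → (-11.75,-2.66)
v4: (4,2) → rotate → (-2.38726,-3.78167) → ×s → (-6.06439,-9.60661) → (-6.06,-9.61)
v5: (-1,3.5) → rotate → (2.66724,-2.47706) → ×s → (6.77563,-6.29250) → (6.78,-6.29)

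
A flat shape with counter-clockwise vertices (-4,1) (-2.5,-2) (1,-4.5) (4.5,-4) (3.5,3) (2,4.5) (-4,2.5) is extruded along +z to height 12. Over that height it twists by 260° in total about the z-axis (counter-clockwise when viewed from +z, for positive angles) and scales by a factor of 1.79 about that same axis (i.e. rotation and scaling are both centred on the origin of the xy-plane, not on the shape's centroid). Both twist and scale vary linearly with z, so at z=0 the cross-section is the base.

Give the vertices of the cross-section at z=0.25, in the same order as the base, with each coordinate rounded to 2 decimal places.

t = z/height = 0.25/12 = 0.0208333
s = 1 + (scale-1)·z/height = 1 + (1.79-1)·0.25/12 = 1.016458
θ = twist·z/height = 260°·0.25/12 = 5.4167° = 0.094539 rad
cos θ = 0.995535, sin θ = 0.094398 (intermediates below are computed at full precision and shown rounded to 5 d.p.)
v1: (-4,1) → rotate → (-4.07654,0.61794) → ×s → (-4.14363,0.62811) → (-4.14,0.63)
v2: (-2.5,-2) → rotate → (-2.30004,-2.22706) → ×s → (-2.33790,-2.26372) → (-2.34,-2.26)
v3: (1,-4.5) → rotate → (1.42033,-4.38551) → ×s → (1.44370,-4.45769) → (1.44,-4.46)
v4: (4.5,-4) → rotate → (4.85750,-3.55735) → ×s → (4.93744,-3.61590) → (4.94,-3.62)
v5: (3.5,3) → rotate → (3.20118,3.31700) → ×s → (3.25386,3.37159) → (3.25,3.37)
v6: (2,4.5) → rotate → (1.56628,4.66870) → ×s → (1.59206,4.74554) → (1.59,4.75)
v7: (-4,2.5) → rotate → (-4.21813,2.11124) → ×s → (-4.28756,2.14599) → (-4.29,2.15)

Cross-section at z=0.25: (-4.14,0.63) (-2.34,-2.26) (1.44,-4.46) (4.94,-3.62) (3.25,3.37) (1.59,4.75) (-4.29,2.15)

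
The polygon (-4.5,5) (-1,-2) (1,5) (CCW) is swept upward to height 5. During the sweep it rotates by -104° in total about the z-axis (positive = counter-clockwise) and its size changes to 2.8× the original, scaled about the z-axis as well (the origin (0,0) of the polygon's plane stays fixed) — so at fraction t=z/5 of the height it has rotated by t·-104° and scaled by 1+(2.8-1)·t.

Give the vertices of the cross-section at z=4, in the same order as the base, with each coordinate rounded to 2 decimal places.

Cross-section at z=4: (10.81,12.35) (-5.13,1.85) (12.40,-0.98)

t = z/height = 4/5 = 0.8
s = 1 + (scale-1)·z/height = 1 + (2.8-1)·4/5 = 2.440000
θ = twist·z/height = -104°·4/5 = -83.2000° = -1.452114 rad
cos θ = 0.118404, sin θ = -0.992966 (intermediates below are computed at full precision and shown rounded to 5 d.p.)
v1: (-4.5,5) → rotate → (4.43201,5.06036) → ×s → (10.81410,12.34729) → (10.81,12.35)
v2: (-1,-2) → rotate → (-2.10433,0.75616) → ×s → (-5.13458,1.84502) → (-5.13,1.85)
v3: (1,5) → rotate → (5.08323,-0.40095) → ×s → (12.40308,-0.97831) → (12.40,-0.98)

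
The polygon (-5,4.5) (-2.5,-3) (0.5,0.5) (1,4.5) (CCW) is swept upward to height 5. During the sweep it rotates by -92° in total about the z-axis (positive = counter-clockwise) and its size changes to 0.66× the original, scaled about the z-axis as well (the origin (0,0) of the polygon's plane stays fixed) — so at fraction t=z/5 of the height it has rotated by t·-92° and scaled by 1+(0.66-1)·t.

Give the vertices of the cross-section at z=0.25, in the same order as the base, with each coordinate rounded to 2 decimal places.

t = z/height = 0.25/5 = 0.05
s = 1 + (scale-1)·z/height = 1 + (0.66-1)·0.25/5 = 0.983000
θ = twist·z/height = -92°·0.25/5 = -4.6000° = -0.080285 rad
cos θ = 0.996779, sin θ = -0.080199 (intermediates below are computed at full precision and shown rounded to 5 d.p.)
v1: (-5,4.5) → rotate → (-4.62300,4.88650) → ×s → (-4.54441,4.80343) → (-4.54,4.80)
v2: (-2.5,-3) → rotate → (-2.73254,-2.78984) → ×s → (-2.68609,-2.74241) → (-2.69,-2.74)
v3: (0.5,0.5) → rotate → (0.53849,0.45829) → ×s → (0.52933,0.45050) → (0.53,0.45)
v4: (1,4.5) → rotate → (1.35767,4.40531) → ×s → (1.33459,4.33042) → (1.33,4.33)

Cross-section at z=0.25: (-4.54,4.80) (-2.69,-2.74) (0.53,0.45) (1.33,4.33)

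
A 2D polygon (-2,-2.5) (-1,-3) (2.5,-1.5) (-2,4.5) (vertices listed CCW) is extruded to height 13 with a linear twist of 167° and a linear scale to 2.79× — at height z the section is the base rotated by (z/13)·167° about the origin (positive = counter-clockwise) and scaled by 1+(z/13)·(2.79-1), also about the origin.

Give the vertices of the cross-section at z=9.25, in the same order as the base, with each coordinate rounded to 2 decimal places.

Cross-section at z=9.25: (7.17,-1.24) (7.07,1.30) (0.25,6.62) (-6.77,-8.92)

t = z/height = 9.25/13 = 0.711538
s = 1 + (scale-1)·z/height = 1 + (2.79-1)·9.25/13 = 2.273654
θ = twist·z/height = 167°·9.25/13 = 118.8269° = 2.073921 rad
cos θ = -0.482165, sin θ = 0.876080 (intermediates below are computed at full precision and shown rounded to 5 d.p.)
v1: (-2,-2.5) → rotate → (3.15453,-0.54675) → ×s → (7.17231,-1.24311) → (7.17,-1.24)
v2: (-1,-3) → rotate → (3.11041,0.57042) → ×s → (7.07199,1.29693) → (7.07,1.30)
v3: (2.5,-1.5) → rotate → (0.10871,2.91345) → ×s → (0.24716,6.62417) → (0.25,6.62)
v4: (-2,4.5) → rotate → (-2.97803,-3.92190) → ×s → (-6.77101,-8.91705) → (-6.77,-8.92)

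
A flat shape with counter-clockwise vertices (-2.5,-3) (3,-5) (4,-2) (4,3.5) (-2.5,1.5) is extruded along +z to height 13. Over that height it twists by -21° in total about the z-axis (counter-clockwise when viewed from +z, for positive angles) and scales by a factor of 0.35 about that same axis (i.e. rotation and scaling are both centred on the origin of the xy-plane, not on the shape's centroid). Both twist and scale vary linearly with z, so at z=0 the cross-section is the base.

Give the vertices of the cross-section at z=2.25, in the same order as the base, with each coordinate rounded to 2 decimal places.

t = z/height = 2.25/13 = 0.173077
s = 1 + (scale-1)·z/height = 1 + (0.35-1)·2.25/13 = 0.887500
θ = twist·z/height = -21°·2.25/13 = -3.6346° = -0.063436 rad
cos θ = 0.997989, sin θ = -0.063393 (intermediates below are computed at full precision and shown rounded to 5 d.p.)
v1: (-2.5,-3) → rotate → (-2.68515,-2.83548) → ×s → (-2.38307,-2.51649) → (-2.38,-2.52)
v2: (3,-5) → rotate → (2.67700,-5.18012) → ×s → (2.37584,-4.59736) → (2.38,-4.60)
v3: (4,-2) → rotate → (3.86517,-2.24955) → ×s → (3.43034,-1.99648) → (3.43,-2.00)
v4: (4,3.5) → rotate → (4.21383,3.23939) → ×s → (3.73978,2.87496) → (3.74,2.87)
v5: (-2.5,1.5) → rotate → (-2.39988,1.65547) → ×s → (-2.12989,1.46923) → (-2.13,1.47)

Cross-section at z=2.25: (-2.38,-2.52) (2.38,-4.60) (3.43,-2.00) (3.74,2.87) (-2.13,1.47)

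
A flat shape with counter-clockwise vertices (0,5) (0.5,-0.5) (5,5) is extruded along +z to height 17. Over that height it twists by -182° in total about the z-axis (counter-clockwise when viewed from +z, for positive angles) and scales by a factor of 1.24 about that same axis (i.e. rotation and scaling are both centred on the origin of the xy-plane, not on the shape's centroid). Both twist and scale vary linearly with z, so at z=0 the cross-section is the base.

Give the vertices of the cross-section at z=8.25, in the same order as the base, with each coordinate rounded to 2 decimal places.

t = z/height = 8.25/17 = 0.485294
s = 1 + (scale-1)·z/height = 1 + (1.24-1)·8.25/17 = 1.116471
θ = twist·z/height = -182°·8.25/17 = -88.3235° = -1.541536 rad
cos θ = 0.029256, sin θ = -0.999572 (intermediates below are computed at full precision and shown rounded to 5 d.p.)
v1: (0,5) → rotate → (4.99786,0.14628) → ×s → (5.57996,0.16332) → (5.58,0.16)
v2: (0.5,-0.5) → rotate → (-0.48516,-0.51441) → ×s → (-0.54166,-0.57433) → (-0.54,-0.57)
v3: (5,5) → rotate → (5.14414,-4.85158) → ×s → (5.74328,-5.41665) → (5.74,-5.42)

Cross-section at z=8.25: (5.58,0.16) (-0.54,-0.57) (5.74,-5.42)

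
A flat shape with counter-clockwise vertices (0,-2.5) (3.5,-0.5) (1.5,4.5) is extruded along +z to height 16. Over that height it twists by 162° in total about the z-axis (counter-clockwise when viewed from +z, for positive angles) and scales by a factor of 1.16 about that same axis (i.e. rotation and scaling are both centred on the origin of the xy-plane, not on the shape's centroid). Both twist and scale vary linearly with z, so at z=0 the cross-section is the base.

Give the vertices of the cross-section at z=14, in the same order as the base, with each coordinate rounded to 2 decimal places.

t = z/height = 14/16 = 0.875
s = 1 + (scale-1)·z/height = 1 + (1.16-1)·14/16 = 1.140000
θ = twist·z/height = 162°·14/16 = 141.7500° = 2.474004 rad
cos θ = -0.785317, sin θ = 0.619094 (intermediates below are computed at full precision and shown rounded to 5 d.p.)
v1: (0,-2.5) → rotate → (1.54773,1.96329) → ×s → (1.76442,2.23815) → (1.76,2.24)
v2: (3.5,-0.5) → rotate → (-2.43906,2.55949) → ×s → (-2.78053,2.91782) → (-2.78,2.92)
v3: (1.5,4.5) → rotate → (-3.96390,-2.60529) → ×s → (-4.51884,-2.97003) → (-4.52,-2.97)

Cross-section at z=14: (1.76,2.24) (-2.78,2.92) (-4.52,-2.97)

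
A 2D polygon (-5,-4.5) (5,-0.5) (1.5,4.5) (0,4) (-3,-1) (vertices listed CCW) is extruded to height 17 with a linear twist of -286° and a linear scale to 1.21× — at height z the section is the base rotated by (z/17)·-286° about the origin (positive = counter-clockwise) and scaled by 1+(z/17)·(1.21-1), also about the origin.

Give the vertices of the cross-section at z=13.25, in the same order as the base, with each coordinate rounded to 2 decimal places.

Cross-section at z=13.25: (7.83,-0.13) (-3.87,4.39) (-4.84,-2.65) (-3.17,-3.41) (3.35,-1.52)

t = z/height = 13.25/17 = 0.779412
s = 1 + (scale-1)·z/height = 1 + (1.21-1)·13.25/17 = 1.163676
θ = twist·z/height = -286°·13.25/17 = -222.9118° = -3.890544 rad
cos θ = -0.732403, sin θ = 0.680871 (intermediates below are computed at full precision and shown rounded to 5 d.p.)
v1: (-5,-4.5) → rotate → (6.72594,-0.10854) → ×s → (7.82681,-0.12631) → (7.83,-0.13)
v2: (5,-0.5) → rotate → (-3.32158,3.77056) → ×s → (-3.86524,4.38771) → (-3.87,4.39)
v3: (1.5,4.5) → rotate → (-4.16253,-2.27451) → ×s → (-4.84383,-2.64679) → (-4.84,-2.65)
v4: (0,4) → rotate → (-2.72349,-2.92961) → ×s → (-3.16926,-3.40912) → (-3.17,-3.41)
v5: (-3,-1) → rotate → (2.87808,-1.31021) → ×s → (3.34915,-1.52466) → (3.35,-1.52)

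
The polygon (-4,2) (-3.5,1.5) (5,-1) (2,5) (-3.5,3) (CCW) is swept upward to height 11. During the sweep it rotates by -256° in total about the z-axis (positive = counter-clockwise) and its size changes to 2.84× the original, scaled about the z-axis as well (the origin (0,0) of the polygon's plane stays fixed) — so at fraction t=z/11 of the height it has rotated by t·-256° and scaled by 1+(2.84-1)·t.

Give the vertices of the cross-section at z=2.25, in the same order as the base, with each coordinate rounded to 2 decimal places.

t = z/height = 2.25/11 = 0.204545
s = 1 + (scale-1)·z/height = 1 + (2.84-1)·2.25/11 = 1.376364
θ = twist·z/height = -256°·2.25/11 = -52.3636° = -0.913918 rad
cos θ = 0.610648, sin θ = -0.791902 (intermediates below are computed at full precision and shown rounded to 5 d.p.)
v1: (-4,2) → rotate → (-0.85879,4.38890) → ×s → (-1.18200,6.04073) → (-1.18,6.04)
v2: (-3.5,1.5) → rotate → (-0.94941,3.68763) → ×s → (-1.30674,5.07552) → (-1.31,5.08)
v3: (5,-1) → rotate → (2.26134,-4.57016) → ×s → (3.11242,-6.29020) → (3.11,-6.29)
v4: (2,5) → rotate → (5.18081,1.46943) → ×s → (7.13067,2.02248) → (7.13,2.02)
v5: (-3.5,3) → rotate → (0.23844,4.60360) → ×s → (0.32818,6.33623) → (0.33,6.34)

Cross-section at z=2.25: (-1.18,6.04) (-1.31,5.08) (3.11,-6.29) (7.13,2.02) (0.33,6.34)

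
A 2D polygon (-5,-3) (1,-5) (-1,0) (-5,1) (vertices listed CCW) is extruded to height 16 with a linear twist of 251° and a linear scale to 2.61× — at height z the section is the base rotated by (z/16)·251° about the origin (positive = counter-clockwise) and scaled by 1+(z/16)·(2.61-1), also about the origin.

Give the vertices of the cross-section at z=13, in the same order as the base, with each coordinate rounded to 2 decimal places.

t = z/height = 13/16 = 0.8125
s = 1 + (scale-1)·z/height = 1 + (2.61-1)·13/16 = 2.308125
θ = twist·z/height = 251°·13/16 = 203.9375° = 3.559381 rad
cos θ = -0.913989, sin θ = -0.405740 (intermediates below are computed at full precision and shown rounded to 5 d.p.)
v1: (-5,-3) → rotate → (3.35272,4.77067) → ×s → (7.73850,11.01129) → (7.74,11.01)
v2: (1,-5) → rotate → (-2.94269,4.16420) → ×s → (-6.79209,9.61150) → (-6.79,9.61)
v3: (-1,0) → rotate → (0.91399,0.40574) → ×s → (2.10960,0.93650) → (2.11,0.94)
v4: (-5,1) → rotate → (4.97568,1.11471) → ×s → (11.48450,2.57289) → (11.48,2.57)

Cross-section at z=13: (7.74,11.01) (-6.79,9.61) (2.11,0.94) (11.48,2.57)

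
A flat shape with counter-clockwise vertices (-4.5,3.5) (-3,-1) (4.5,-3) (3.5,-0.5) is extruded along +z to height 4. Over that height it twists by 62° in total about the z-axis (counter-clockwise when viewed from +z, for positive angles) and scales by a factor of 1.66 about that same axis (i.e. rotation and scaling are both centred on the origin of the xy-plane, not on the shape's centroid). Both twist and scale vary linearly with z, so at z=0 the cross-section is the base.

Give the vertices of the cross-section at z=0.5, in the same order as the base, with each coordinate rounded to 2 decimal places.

t = z/height = 0.5/4 = 0.125
s = 1 + (scale-1)·z/height = 1 + (1.66-1)·0.5/4 = 1.082500
θ = twist·z/height = 62°·0.5/4 = 7.7500° = 0.135263 rad
cos θ = 0.990866, sin θ = 0.134851 (intermediates below are computed at full precision and shown rounded to 5 d.p.)
v1: (-4.5,3.5) → rotate → (-4.93087,2.86120) → ×s → (-5.33767,3.09725) → (-5.34,3.10)
v2: (-3,-1) → rotate → (-2.83775,-1.39542) → ×s → (-3.07186,-1.51054) → (-3.07,-1.51)
v3: (4.5,-3) → rotate → (4.86345,-2.36577) → ×s → (5.26468,-2.56094) → (5.26,-2.56)
v4: (3.5,-0.5) → rotate → (3.53546,-0.02345) → ×s → (3.82713,-0.02539) → (3.83,-0.03)

Cross-section at z=0.5: (-5.34,3.10) (-3.07,-1.51) (5.26,-2.56) (3.83,-0.03)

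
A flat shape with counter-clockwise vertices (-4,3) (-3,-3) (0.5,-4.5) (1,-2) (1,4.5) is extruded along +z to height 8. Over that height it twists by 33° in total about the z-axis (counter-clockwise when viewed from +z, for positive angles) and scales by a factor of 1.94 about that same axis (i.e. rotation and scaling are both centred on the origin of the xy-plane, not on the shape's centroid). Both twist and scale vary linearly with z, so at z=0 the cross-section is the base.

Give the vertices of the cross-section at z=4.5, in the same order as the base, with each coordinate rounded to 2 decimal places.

Cross-section at z=4.5: (-7.26,2.40) (-2.89,-5.81) (2.91,-6.28) (2.42,-2.41) (-0.74,7.01)

t = z/height = 4.5/8 = 0.5625
s = 1 + (scale-1)·z/height = 1 + (1.94-1)·4.5/8 = 1.528750
θ = twist·z/height = 33°·4.5/8 = 18.5625° = 0.323977 rad
cos θ = 0.947977, sin θ = 0.318339 (intermediates below are computed at full precision and shown rounded to 5 d.p.)
v1: (-4,3) → rotate → (-4.74692,1.57058) → ×s → (-7.25686,2.40102) → (-7.26,2.40)
v2: (-3,-3) → rotate → (-1.88891,-3.79895) → ×s → (-2.88768,-5.80764) → (-2.89,-5.81)
v3: (0.5,-4.5) → rotate → (1.90651,-4.10673) → ×s → (2.91458,-6.27816) → (2.91,-6.28)
v4: (1,-2) → rotate → (1.58465,-1.57762) → ×s → (2.42254,-2.41178) → (2.42,-2.41)
v5: (1,4.5) → rotate → (-0.48455,4.58424) → ×s → (-0.74075,7.00815) → (-0.74,7.01)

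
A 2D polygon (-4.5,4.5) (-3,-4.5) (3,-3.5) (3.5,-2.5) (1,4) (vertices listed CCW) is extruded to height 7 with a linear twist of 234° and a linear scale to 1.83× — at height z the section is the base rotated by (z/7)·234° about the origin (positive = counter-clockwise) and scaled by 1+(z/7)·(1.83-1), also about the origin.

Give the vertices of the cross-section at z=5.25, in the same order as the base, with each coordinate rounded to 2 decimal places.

Cross-section at z=5.25: (6.71,-7.85) (5.43,6.90) (-4.41,6.04) (-5.34,4.49) (-2.13,-6.34)

t = z/height = 5.25/7 = 0.75
s = 1 + (scale-1)·z/height = 1 + (1.83-1)·5.25/7 = 1.622500
θ = twist·z/height = 234°·5.25/7 = 175.5000° = 3.063053 rad
cos θ = -0.996917, sin θ = 0.078459 (intermediates below are computed at full precision and shown rounded to 5 d.p.)
v1: (-4.5,4.5) → rotate → (4.13306,-4.83919) → ×s → (6.70589,-7.85159) → (6.71,-7.85)
v2: (-3,-4.5) → rotate → (3.34382,4.25075) → ×s → (5.42534,6.89684) → (5.43,6.90)
v3: (3,-3.5) → rotate → (-2.71615,3.72459) → ×s → (-4.40695,6.04314) → (-4.41,6.04)
v4: (3.5,-2.5) → rotate → (-3.29306,2.76690) → ×s → (-5.34299,4.48930) → (-5.34,4.49)
v5: (1,4) → rotate → (-1.31075,-3.90921) → ×s → (-2.12670,-6.34269) → (-2.13,-6.34)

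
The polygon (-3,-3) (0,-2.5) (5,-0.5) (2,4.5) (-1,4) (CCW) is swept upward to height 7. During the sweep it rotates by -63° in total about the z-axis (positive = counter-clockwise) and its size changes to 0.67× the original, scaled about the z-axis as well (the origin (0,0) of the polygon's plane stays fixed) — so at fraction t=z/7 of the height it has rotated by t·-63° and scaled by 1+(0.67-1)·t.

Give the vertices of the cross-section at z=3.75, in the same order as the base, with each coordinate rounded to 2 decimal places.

Cross-section at z=3.75: (-3.43,-0.68) (-1.14,-1.71) (3.19,-2.63) (3.43,2.17) (1.14,3.20)

t = z/height = 3.75/7 = 0.535714
s = 1 + (scale-1)·z/height = 1 + (0.67-1)·3.75/7 = 0.823214
θ = twist·z/height = -63°·3.75/7 = -33.7500° = -0.589049 rad
cos θ = 0.831470, sin θ = -0.555570 (intermediates below are computed at full precision and shown rounded to 5 d.p.)
v1: (-3,-3) → rotate → (-4.16112,-0.82770) → ×s → (-3.42549,-0.68137) → (-3.43,-0.68)
v2: (0,-2.5) → rotate → (-1.38893,-2.07867) → ×s → (-1.14338,-1.71119) → (-1.14,-1.71)
v3: (5,-0.5) → rotate → (3.87956,-3.19359) → ×s → (3.19371,-2.62901) → (3.19,-2.63)
v4: (2,4.5) → rotate → (4.16301,2.63047) → ×s → (3.42705,2.16544) → (3.43,2.17)
v5: (-1,4) → rotate → (1.39081,3.88145) → ×s → (1.14494,3.19526) → (1.14,3.20)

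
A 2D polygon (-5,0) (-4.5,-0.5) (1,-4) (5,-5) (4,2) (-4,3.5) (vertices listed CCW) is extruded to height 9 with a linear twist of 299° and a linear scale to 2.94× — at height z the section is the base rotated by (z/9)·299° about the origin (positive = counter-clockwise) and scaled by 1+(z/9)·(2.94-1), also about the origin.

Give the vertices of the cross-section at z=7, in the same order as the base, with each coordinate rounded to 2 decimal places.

Cross-section at z=7: (7.63,9.96) (5.87,9.73) (-9.49,4.11) (-17.59,-2.33) (-2.12,-11.02) (13.07,2.63)

t = z/height = 7/9 = 0.777778
s = 1 + (scale-1)·z/height = 1 + (2.94-1)·7/9 = 2.508889
θ = twist·z/height = 299°·7/9 = 232.5556° = 4.058860 rad
cos θ = -0.607992, sin θ = -0.793943 (intermediates below are computed at full precision and shown rounded to 5 d.p.)
v1: (-5,0) → rotate → (3.03996,3.96972) → ×s → (7.62692,9.95958) → (7.63,9.96)
v2: (-4.5,-0.5) → rotate → (2.33899,3.87674) → ×s → (5.86827,9.72631) → (5.87,9.73)
v3: (1,-4) → rotate → (-3.78376,1.63802) → ×s → (-9.49305,4.10962) → (-9.49,4.11)
v4: (5,-5) → rotate → (-7.00968,-0.92976) → ×s → (-17.58650,-2.33266) → (-17.59,-2.33)
v5: (4,2) → rotate → (-0.84408,-4.39176) → ×s → (-2.11771,-11.01843) → (-2.12,-11.02)
v6: (-4,3.5) → rotate → (5.21077,1.04780) → ×s → (13.07324,2.62882) → (13.07,2.63)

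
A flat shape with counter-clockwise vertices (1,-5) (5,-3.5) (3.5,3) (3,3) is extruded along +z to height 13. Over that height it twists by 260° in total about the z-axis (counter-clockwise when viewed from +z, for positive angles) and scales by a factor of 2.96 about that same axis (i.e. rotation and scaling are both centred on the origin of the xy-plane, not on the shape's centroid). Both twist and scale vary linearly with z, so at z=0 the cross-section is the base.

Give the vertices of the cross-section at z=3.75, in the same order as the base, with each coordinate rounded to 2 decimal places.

t = z/height = 3.75/13 = 0.288462
s = 1 + (scale-1)·z/height = 1 + (2.96-1)·3.75/13 = 1.565385
θ = twist·z/height = 260°·3.75/13 = 75.0000° = 1.308997 rad
cos θ = 0.258819, sin θ = 0.965926 (intermediates below are computed at full precision and shown rounded to 5 d.p.)
v1: (1,-5) → rotate → (5.08845,-0.32817) → ×s → (7.96538,-0.51371) → (7.97,-0.51)
v2: (5,-3.5) → rotate → (4.67484,3.92376) → ×s → (7.31792,6.14220) → (7.32,6.14)
v3: (3.5,3) → rotate → (-1.99191,4.15720) → ×s → (-3.11811,6.50761) → (-3.12,6.51)
v4: (3,3) → rotate → (-2.12132,3.67423) → ×s → (-3.32068,5.75159) → (-3.32,5.75)

Cross-section at z=3.75: (7.97,-0.51) (7.32,6.14) (-3.12,6.51) (-3.32,5.75)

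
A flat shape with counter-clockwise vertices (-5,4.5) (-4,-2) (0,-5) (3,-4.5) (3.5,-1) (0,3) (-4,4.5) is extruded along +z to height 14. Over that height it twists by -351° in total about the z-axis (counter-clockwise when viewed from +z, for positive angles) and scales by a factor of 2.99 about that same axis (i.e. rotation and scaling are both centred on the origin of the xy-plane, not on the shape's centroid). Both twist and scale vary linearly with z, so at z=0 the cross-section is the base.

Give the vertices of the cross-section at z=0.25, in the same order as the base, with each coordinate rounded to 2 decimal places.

t = z/height = 0.25/14 = 0.0178571
s = 1 + (scale-1)·z/height = 1 + (2.99-1)·0.25/14 = 1.035536
θ = twist·z/height = -351°·0.25/14 = -6.2679° = -0.109395 rad
cos θ = 0.994022, sin θ = -0.109177 (intermediates below are computed at full precision and shown rounded to 5 d.p.)
v1: (-5,4.5) → rotate → (-4.47882,5.01898) → ×s → (-4.63797,5.19734) → (-4.64,5.20)
v2: (-4,-2) → rotate → (-4.19444,-1.55134) → ×s → (-4.34350,-1.60647) → (-4.34,-1.61)
v3: (0,-5) → rotate → (-0.54588,-4.97011) → ×s → (-0.56528,-5.14673) → (-0.57,-5.15)
v4: (3,-4.5) → rotate → (2.49077,-4.80063) → ×s → (2.57928,-4.97122) → (2.58,-4.97)
v5: (3.5,-1) → rotate → (3.36990,-1.37614) → ×s → (3.48965,-1.42504) → (3.49,-1.43)
v6: (0,3) → rotate → (0.32753,2.98207) → ×s → (0.33917,3.08804) → (0.34,3.09)
v7: (-4,4.5) → rotate → (-3.48479,4.90981) → ×s → (-3.60863,5.08428) → (-3.61,5.08)

Cross-section at z=0.25: (-4.64,5.20) (-4.34,-1.61) (-0.57,-5.15) (2.58,-4.97) (3.49,-1.43) (0.34,3.09) (-3.61,5.08)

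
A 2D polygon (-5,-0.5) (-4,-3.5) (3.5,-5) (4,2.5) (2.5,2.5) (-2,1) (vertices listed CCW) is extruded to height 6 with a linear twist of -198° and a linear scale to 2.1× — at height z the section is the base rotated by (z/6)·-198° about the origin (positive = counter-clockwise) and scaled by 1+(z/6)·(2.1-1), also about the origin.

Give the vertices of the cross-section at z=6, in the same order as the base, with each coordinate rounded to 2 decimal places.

t = z/height = 6/6 = 1
s = 1 + (scale-1)·z/height = 1 + (2.1-1)·6/6 = 2.100000
θ = twist·z/height = -198°·6/6 = -198.0000° = -3.455752 rad
cos θ = -0.951057, sin θ = 0.309017 (intermediates below are computed at full precision and shown rounded to 5 d.p.)
v1: (-5,-0.5) → rotate → (4.90979,-1.06956) → ×s → (10.31056,-2.24607) → (10.31,-2.25)
v2: (-4,-3.5) → rotate → (4.88579,2.09263) → ×s → (10.26015,4.39452) → (10.26,4.39)
v3: (3.5,-5) → rotate → (-1.78361,5.83684) → ×s → (-3.74559,12.25737) → (-3.75,12.26)
v4: (4,2.5) → rotate → (-4.57677,-1.14157) → ×s → (-9.61121,-2.39730) → (-9.61,-2.40)
v5: (2.5,2.5) → rotate → (-3.15018,-1.60510) → ×s → (-6.61539,-3.37071) → (-6.62,-3.37)
v6: (-2,1) → rotate → (1.59310,-1.56909) → ×s → (3.34550,-3.29509) → (3.35,-3.30)

Cross-section at z=6: (10.31,-2.25) (10.26,4.39) (-3.75,12.26) (-9.61,-2.40) (-6.62,-3.37) (3.35,-3.30)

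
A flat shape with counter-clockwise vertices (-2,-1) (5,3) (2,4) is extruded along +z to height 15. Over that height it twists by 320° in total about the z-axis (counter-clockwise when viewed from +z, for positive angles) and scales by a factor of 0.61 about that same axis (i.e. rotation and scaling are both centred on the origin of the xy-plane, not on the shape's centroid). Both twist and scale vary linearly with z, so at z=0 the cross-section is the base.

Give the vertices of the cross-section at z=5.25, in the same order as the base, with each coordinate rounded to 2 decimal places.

t = z/height = 5.25/15 = 0.35
s = 1 + (scale-1)·z/height = 1 + (0.61-1)·5.25/15 = 0.863500
θ = twist·z/height = 320°·5.25/15 = 112.0000° = 1.954769 rad
cos θ = -0.374607, sin θ = 0.927184 (intermediates below are computed at full precision and shown rounded to 5 d.p.)
v1: (-2,-1) → rotate → (1.67640,-1.47976) → ×s → (1.44757,-1.27777) → (1.45,-1.28)
v2: (5,3) → rotate → (-4.65458,3.51210) → ×s → (-4.01923,3.03270) → (-4.02,3.03)
v3: (2,4) → rotate → (-4.45795,0.35594) → ×s → (-3.84944,0.30736) → (-3.85,0.31)

Cross-section at z=5.25: (1.45,-1.28) (-4.02,3.03) (-3.85,0.31)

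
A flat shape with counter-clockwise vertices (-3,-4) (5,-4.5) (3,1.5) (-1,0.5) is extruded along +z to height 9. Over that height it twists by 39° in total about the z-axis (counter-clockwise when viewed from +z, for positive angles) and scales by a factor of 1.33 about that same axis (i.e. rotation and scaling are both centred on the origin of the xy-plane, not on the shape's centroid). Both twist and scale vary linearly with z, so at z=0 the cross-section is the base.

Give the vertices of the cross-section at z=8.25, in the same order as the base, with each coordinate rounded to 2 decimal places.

t = z/height = 8.25/9 = 0.916667
s = 1 + (scale-1)·z/height = 1 + (1.33-1)·8.25/9 = 1.302500
θ = twist·z/height = 39°·8.25/9 = 35.7500° = 0.623955 rad
cos θ = 0.811574, sin θ = 0.584250 (intermediates below are computed at full precision and shown rounded to 5 d.p.)
v1: (-3,-4) → rotate → (-0.09772,-4.99904) → ×s → (-0.12728,-6.51126) → (-0.13,-6.51)
v2: (5,-4.5) → rotate → (6.68699,-0.73083) → ×s → (8.70981,-0.95191) → (8.71,-0.95)
v3: (3,1.5) → rotate → (1.55835,2.97011) → ×s → (2.02975,3.86857) → (2.03,3.87)
v4: (-1,0.5) → rotate → (-1.10370,-0.17846) → ×s → (-1.43757,-0.23245) → (-1.44,-0.23)

Cross-section at z=8.25: (-0.13,-6.51) (8.71,-0.95) (2.03,3.87) (-1.44,-0.23)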